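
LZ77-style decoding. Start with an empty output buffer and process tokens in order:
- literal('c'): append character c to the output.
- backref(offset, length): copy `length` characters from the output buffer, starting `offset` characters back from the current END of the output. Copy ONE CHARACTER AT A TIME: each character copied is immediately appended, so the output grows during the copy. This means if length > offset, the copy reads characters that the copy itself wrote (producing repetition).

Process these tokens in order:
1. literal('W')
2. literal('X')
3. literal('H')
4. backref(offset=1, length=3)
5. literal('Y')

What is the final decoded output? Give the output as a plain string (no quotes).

Answer: WXHHHHY

Derivation:
Token 1: literal('W'). Output: "W"
Token 2: literal('X'). Output: "WX"
Token 3: literal('H'). Output: "WXH"
Token 4: backref(off=1, len=3) (overlapping!). Copied 'HHH' from pos 2. Output: "WXHHHH"
Token 5: literal('Y'). Output: "WXHHHHY"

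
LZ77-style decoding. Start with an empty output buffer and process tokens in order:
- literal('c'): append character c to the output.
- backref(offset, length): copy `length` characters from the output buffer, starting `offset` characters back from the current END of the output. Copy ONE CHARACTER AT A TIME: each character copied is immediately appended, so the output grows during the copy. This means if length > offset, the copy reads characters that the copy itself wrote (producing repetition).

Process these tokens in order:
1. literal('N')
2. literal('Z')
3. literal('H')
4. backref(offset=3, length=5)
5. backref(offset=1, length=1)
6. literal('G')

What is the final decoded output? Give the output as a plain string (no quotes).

Token 1: literal('N'). Output: "N"
Token 2: literal('Z'). Output: "NZ"
Token 3: literal('H'). Output: "NZH"
Token 4: backref(off=3, len=5) (overlapping!). Copied 'NZHNZ' from pos 0. Output: "NZHNZHNZ"
Token 5: backref(off=1, len=1). Copied 'Z' from pos 7. Output: "NZHNZHNZZ"
Token 6: literal('G'). Output: "NZHNZHNZZG"

Answer: NZHNZHNZZG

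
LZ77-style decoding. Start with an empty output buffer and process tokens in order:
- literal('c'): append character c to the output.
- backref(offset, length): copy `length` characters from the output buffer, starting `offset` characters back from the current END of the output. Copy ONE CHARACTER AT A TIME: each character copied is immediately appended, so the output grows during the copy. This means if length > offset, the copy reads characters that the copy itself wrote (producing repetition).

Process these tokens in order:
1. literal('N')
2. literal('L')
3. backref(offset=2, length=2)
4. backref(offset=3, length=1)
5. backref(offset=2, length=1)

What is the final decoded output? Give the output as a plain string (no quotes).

Answer: NLNLLL

Derivation:
Token 1: literal('N'). Output: "N"
Token 2: literal('L'). Output: "NL"
Token 3: backref(off=2, len=2). Copied 'NL' from pos 0. Output: "NLNL"
Token 4: backref(off=3, len=1). Copied 'L' from pos 1. Output: "NLNLL"
Token 5: backref(off=2, len=1). Copied 'L' from pos 3. Output: "NLNLLL"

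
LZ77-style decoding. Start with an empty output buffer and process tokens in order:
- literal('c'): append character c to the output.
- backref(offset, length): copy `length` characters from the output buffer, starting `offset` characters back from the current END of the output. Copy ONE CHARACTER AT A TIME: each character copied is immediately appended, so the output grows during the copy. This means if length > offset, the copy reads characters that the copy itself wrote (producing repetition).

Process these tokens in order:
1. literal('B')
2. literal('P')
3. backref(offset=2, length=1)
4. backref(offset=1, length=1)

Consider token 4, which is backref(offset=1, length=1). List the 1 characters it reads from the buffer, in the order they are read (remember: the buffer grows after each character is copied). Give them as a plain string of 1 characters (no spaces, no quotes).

Token 1: literal('B'). Output: "B"
Token 2: literal('P'). Output: "BP"
Token 3: backref(off=2, len=1). Copied 'B' from pos 0. Output: "BPB"
Token 4: backref(off=1, len=1). Buffer before: "BPB" (len 3)
  byte 1: read out[2]='B', append. Buffer now: "BPBB"

Answer: B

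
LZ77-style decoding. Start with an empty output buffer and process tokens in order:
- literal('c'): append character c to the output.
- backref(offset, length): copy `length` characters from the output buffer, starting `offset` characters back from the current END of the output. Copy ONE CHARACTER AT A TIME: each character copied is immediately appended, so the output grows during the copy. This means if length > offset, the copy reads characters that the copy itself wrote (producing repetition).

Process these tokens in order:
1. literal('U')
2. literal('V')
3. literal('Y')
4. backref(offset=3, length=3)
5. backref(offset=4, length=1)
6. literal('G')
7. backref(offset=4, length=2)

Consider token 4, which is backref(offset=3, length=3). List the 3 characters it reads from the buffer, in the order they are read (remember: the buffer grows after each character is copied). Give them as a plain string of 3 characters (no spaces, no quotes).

Answer: UVY

Derivation:
Token 1: literal('U'). Output: "U"
Token 2: literal('V'). Output: "UV"
Token 3: literal('Y'). Output: "UVY"
Token 4: backref(off=3, len=3). Buffer before: "UVY" (len 3)
  byte 1: read out[0]='U', append. Buffer now: "UVYU"
  byte 2: read out[1]='V', append. Buffer now: "UVYUV"
  byte 3: read out[2]='Y', append. Buffer now: "UVYUVY"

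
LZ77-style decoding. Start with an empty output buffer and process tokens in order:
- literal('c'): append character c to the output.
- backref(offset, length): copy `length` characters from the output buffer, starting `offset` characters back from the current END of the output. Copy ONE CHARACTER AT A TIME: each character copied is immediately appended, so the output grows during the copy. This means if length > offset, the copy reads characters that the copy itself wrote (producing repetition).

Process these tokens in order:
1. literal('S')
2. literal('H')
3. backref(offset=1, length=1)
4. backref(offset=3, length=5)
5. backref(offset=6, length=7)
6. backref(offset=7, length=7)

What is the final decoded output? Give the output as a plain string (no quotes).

Answer: SHHSHHSHHSHHSHHHSHHSHH

Derivation:
Token 1: literal('S'). Output: "S"
Token 2: literal('H'). Output: "SH"
Token 3: backref(off=1, len=1). Copied 'H' from pos 1. Output: "SHH"
Token 4: backref(off=3, len=5) (overlapping!). Copied 'SHHSH' from pos 0. Output: "SHHSHHSH"
Token 5: backref(off=6, len=7) (overlapping!). Copied 'HSHHSHH' from pos 2. Output: "SHHSHHSHHSHHSHH"
Token 6: backref(off=7, len=7). Copied 'HSHHSHH' from pos 8. Output: "SHHSHHSHHSHHSHHHSHHSHH"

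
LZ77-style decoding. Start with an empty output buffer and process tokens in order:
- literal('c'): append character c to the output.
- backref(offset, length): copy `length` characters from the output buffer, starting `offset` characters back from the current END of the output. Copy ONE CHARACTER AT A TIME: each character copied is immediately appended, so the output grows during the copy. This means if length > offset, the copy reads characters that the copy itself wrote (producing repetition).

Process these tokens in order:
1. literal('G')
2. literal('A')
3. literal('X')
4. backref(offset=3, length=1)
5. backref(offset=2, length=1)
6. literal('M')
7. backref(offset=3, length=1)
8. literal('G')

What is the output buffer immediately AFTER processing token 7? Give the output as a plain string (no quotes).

Token 1: literal('G'). Output: "G"
Token 2: literal('A'). Output: "GA"
Token 3: literal('X'). Output: "GAX"
Token 4: backref(off=3, len=1). Copied 'G' from pos 0. Output: "GAXG"
Token 5: backref(off=2, len=1). Copied 'X' from pos 2. Output: "GAXGX"
Token 6: literal('M'). Output: "GAXGXM"
Token 7: backref(off=3, len=1). Copied 'G' from pos 3. Output: "GAXGXMG"

Answer: GAXGXMG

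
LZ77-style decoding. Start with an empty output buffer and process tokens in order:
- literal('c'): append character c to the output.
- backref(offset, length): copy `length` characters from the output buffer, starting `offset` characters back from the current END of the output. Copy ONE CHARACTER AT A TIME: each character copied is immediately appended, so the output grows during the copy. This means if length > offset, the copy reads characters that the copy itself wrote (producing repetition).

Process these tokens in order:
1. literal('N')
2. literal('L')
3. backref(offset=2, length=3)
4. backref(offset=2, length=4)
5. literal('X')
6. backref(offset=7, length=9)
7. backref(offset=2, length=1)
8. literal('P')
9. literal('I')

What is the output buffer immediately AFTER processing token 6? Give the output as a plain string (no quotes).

Token 1: literal('N'). Output: "N"
Token 2: literal('L'). Output: "NL"
Token 3: backref(off=2, len=3) (overlapping!). Copied 'NLN' from pos 0. Output: "NLNLN"
Token 4: backref(off=2, len=4) (overlapping!). Copied 'LNLN' from pos 3. Output: "NLNLNLNLN"
Token 5: literal('X'). Output: "NLNLNLNLNX"
Token 6: backref(off=7, len=9) (overlapping!). Copied 'LNLNLNXLN' from pos 3. Output: "NLNLNLNLNXLNLNLNXLN"

Answer: NLNLNLNLNXLNLNLNXLN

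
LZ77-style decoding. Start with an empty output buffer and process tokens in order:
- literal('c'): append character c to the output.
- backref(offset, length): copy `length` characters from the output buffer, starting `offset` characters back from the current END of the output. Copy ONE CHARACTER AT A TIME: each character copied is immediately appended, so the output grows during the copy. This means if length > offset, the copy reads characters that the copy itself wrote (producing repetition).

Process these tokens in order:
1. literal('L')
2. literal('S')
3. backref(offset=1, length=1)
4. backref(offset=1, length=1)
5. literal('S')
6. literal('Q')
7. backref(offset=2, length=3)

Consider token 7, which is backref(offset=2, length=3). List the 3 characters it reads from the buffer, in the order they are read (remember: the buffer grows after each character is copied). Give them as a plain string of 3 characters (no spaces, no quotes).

Answer: SQS

Derivation:
Token 1: literal('L'). Output: "L"
Token 2: literal('S'). Output: "LS"
Token 3: backref(off=1, len=1). Copied 'S' from pos 1. Output: "LSS"
Token 4: backref(off=1, len=1). Copied 'S' from pos 2. Output: "LSSS"
Token 5: literal('S'). Output: "LSSSS"
Token 6: literal('Q'). Output: "LSSSSQ"
Token 7: backref(off=2, len=3). Buffer before: "LSSSSQ" (len 6)
  byte 1: read out[4]='S', append. Buffer now: "LSSSSQS"
  byte 2: read out[5]='Q', append. Buffer now: "LSSSSQSQ"
  byte 3: read out[6]='S', append. Buffer now: "LSSSSQSQS"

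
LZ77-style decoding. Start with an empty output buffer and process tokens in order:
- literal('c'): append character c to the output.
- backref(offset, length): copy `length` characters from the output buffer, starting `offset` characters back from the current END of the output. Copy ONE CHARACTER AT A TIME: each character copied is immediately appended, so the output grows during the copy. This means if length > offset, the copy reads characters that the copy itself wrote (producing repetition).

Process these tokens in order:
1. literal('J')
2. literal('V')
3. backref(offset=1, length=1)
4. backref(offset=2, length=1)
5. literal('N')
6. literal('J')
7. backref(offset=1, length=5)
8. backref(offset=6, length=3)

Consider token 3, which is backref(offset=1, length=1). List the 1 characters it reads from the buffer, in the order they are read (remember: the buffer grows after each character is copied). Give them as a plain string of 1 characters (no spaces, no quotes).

Token 1: literal('J'). Output: "J"
Token 2: literal('V'). Output: "JV"
Token 3: backref(off=1, len=1). Buffer before: "JV" (len 2)
  byte 1: read out[1]='V', append. Buffer now: "JVV"

Answer: V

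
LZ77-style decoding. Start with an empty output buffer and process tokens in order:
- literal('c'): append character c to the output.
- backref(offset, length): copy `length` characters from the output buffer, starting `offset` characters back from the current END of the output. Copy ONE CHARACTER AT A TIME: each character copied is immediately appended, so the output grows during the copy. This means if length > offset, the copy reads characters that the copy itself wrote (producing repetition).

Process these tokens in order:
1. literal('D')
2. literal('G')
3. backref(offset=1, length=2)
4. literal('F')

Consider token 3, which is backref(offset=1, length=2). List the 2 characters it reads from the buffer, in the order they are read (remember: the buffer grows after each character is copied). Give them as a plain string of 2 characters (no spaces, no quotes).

Answer: GG

Derivation:
Token 1: literal('D'). Output: "D"
Token 2: literal('G'). Output: "DG"
Token 3: backref(off=1, len=2). Buffer before: "DG" (len 2)
  byte 1: read out[1]='G', append. Buffer now: "DGG"
  byte 2: read out[2]='G', append. Buffer now: "DGGG"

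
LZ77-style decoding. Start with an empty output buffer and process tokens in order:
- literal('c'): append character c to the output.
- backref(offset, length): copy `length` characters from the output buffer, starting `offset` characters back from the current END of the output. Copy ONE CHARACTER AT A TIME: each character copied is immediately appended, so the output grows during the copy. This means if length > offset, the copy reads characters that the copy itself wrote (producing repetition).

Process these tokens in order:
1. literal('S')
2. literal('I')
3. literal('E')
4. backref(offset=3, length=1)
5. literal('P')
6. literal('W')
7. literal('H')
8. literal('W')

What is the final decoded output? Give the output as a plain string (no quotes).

Token 1: literal('S'). Output: "S"
Token 2: literal('I'). Output: "SI"
Token 3: literal('E'). Output: "SIE"
Token 4: backref(off=3, len=1). Copied 'S' from pos 0. Output: "SIES"
Token 5: literal('P'). Output: "SIESP"
Token 6: literal('W'). Output: "SIESPW"
Token 7: literal('H'). Output: "SIESPWH"
Token 8: literal('W'). Output: "SIESPWHW"

Answer: SIESPWHW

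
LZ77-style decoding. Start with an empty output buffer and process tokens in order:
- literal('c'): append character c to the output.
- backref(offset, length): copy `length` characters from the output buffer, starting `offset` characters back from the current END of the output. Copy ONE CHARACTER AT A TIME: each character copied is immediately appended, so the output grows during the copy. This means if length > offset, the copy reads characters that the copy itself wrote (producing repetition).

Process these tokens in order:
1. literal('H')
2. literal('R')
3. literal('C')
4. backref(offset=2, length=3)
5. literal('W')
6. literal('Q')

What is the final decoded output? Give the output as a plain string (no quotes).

Answer: HRCRCRWQ

Derivation:
Token 1: literal('H'). Output: "H"
Token 2: literal('R'). Output: "HR"
Token 3: literal('C'). Output: "HRC"
Token 4: backref(off=2, len=3) (overlapping!). Copied 'RCR' from pos 1. Output: "HRCRCR"
Token 5: literal('W'). Output: "HRCRCRW"
Token 6: literal('Q'). Output: "HRCRCRWQ"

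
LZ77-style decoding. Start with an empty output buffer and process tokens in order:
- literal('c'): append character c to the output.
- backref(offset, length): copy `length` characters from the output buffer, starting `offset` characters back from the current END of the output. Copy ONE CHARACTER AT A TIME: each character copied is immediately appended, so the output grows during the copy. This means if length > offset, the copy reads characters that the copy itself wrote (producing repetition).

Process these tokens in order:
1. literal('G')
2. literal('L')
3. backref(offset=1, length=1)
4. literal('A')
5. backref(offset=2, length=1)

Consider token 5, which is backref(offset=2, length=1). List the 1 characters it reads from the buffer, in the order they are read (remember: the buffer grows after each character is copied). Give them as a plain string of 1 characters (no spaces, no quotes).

Token 1: literal('G'). Output: "G"
Token 2: literal('L'). Output: "GL"
Token 3: backref(off=1, len=1). Copied 'L' from pos 1. Output: "GLL"
Token 4: literal('A'). Output: "GLLA"
Token 5: backref(off=2, len=1). Buffer before: "GLLA" (len 4)
  byte 1: read out[2]='L', append. Buffer now: "GLLAL"

Answer: L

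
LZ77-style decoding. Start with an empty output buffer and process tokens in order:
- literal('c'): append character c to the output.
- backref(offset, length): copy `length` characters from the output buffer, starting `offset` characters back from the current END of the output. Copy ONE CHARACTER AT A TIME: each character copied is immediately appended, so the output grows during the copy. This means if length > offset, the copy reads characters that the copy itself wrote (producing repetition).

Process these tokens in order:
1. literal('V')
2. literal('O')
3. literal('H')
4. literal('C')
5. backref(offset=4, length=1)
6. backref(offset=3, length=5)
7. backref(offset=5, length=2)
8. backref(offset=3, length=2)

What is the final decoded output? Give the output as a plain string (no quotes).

Answer: VOHCVHCVHCHCCH

Derivation:
Token 1: literal('V'). Output: "V"
Token 2: literal('O'). Output: "VO"
Token 3: literal('H'). Output: "VOH"
Token 4: literal('C'). Output: "VOHC"
Token 5: backref(off=4, len=1). Copied 'V' from pos 0. Output: "VOHCV"
Token 6: backref(off=3, len=5) (overlapping!). Copied 'HCVHC' from pos 2. Output: "VOHCVHCVHC"
Token 7: backref(off=5, len=2). Copied 'HC' from pos 5. Output: "VOHCVHCVHCHC"
Token 8: backref(off=3, len=2). Copied 'CH' from pos 9. Output: "VOHCVHCVHCHCCH"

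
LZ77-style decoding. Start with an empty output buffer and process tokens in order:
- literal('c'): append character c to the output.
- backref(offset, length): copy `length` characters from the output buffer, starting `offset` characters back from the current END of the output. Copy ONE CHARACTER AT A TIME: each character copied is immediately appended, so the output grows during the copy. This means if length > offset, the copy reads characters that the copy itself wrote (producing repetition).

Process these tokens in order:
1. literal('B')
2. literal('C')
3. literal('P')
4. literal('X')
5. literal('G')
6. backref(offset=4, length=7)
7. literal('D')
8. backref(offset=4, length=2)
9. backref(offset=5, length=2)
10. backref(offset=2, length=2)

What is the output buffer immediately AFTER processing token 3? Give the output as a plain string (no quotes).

Token 1: literal('B'). Output: "B"
Token 2: literal('C'). Output: "BC"
Token 3: literal('P'). Output: "BCP"

Answer: BCP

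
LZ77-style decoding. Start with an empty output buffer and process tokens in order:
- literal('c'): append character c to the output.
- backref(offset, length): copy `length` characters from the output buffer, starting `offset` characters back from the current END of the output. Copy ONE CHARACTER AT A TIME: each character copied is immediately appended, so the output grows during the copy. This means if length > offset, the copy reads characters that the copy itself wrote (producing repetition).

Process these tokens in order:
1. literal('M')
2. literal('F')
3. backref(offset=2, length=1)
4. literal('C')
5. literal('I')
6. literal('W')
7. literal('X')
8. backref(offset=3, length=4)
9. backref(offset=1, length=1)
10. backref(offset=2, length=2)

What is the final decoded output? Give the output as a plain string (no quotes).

Token 1: literal('M'). Output: "M"
Token 2: literal('F'). Output: "MF"
Token 3: backref(off=2, len=1). Copied 'M' from pos 0. Output: "MFM"
Token 4: literal('C'). Output: "MFMC"
Token 5: literal('I'). Output: "MFMCI"
Token 6: literal('W'). Output: "MFMCIW"
Token 7: literal('X'). Output: "MFMCIWX"
Token 8: backref(off=3, len=4) (overlapping!). Copied 'IWXI' from pos 4. Output: "MFMCIWXIWXI"
Token 9: backref(off=1, len=1). Copied 'I' from pos 10. Output: "MFMCIWXIWXII"
Token 10: backref(off=2, len=2). Copied 'II' from pos 10. Output: "MFMCIWXIWXIIII"

Answer: MFMCIWXIWXIIII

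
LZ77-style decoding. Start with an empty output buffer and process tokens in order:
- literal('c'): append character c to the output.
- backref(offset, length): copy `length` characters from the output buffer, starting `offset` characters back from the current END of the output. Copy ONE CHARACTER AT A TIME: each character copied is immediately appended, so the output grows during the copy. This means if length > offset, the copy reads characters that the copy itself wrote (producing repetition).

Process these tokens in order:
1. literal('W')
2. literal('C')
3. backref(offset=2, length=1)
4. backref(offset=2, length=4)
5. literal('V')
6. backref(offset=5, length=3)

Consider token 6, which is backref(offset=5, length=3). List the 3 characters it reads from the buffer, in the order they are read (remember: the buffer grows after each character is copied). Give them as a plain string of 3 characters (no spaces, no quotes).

Token 1: literal('W'). Output: "W"
Token 2: literal('C'). Output: "WC"
Token 3: backref(off=2, len=1). Copied 'W' from pos 0. Output: "WCW"
Token 4: backref(off=2, len=4) (overlapping!). Copied 'CWCW' from pos 1. Output: "WCWCWCW"
Token 5: literal('V'). Output: "WCWCWCWV"
Token 6: backref(off=5, len=3). Buffer before: "WCWCWCWV" (len 8)
  byte 1: read out[3]='C', append. Buffer now: "WCWCWCWVC"
  byte 2: read out[4]='W', append. Buffer now: "WCWCWCWVCW"
  byte 3: read out[5]='C', append. Buffer now: "WCWCWCWVCWC"

Answer: CWC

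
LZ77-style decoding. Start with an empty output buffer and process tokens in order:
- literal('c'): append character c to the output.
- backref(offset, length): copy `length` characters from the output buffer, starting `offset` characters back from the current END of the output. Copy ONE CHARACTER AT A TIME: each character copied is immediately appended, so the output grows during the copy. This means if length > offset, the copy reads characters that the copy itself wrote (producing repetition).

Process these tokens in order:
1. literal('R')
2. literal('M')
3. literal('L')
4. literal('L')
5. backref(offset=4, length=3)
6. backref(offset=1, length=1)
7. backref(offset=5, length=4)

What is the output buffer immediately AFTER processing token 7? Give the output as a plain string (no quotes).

Answer: RMLLRMLLLRML

Derivation:
Token 1: literal('R'). Output: "R"
Token 2: literal('M'). Output: "RM"
Token 3: literal('L'). Output: "RML"
Token 4: literal('L'). Output: "RMLL"
Token 5: backref(off=4, len=3). Copied 'RML' from pos 0. Output: "RMLLRML"
Token 6: backref(off=1, len=1). Copied 'L' from pos 6. Output: "RMLLRMLL"
Token 7: backref(off=5, len=4). Copied 'LRML' from pos 3. Output: "RMLLRMLLLRML"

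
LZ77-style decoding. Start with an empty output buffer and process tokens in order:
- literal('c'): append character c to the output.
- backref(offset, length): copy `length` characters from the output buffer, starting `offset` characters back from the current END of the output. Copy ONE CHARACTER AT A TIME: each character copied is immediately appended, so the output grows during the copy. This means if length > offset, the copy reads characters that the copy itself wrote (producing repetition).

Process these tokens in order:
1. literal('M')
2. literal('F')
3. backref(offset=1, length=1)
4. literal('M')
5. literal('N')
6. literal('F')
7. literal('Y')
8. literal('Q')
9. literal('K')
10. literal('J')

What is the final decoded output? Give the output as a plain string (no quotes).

Answer: MFFMNFYQKJ

Derivation:
Token 1: literal('M'). Output: "M"
Token 2: literal('F'). Output: "MF"
Token 3: backref(off=1, len=1). Copied 'F' from pos 1. Output: "MFF"
Token 4: literal('M'). Output: "MFFM"
Token 5: literal('N'). Output: "MFFMN"
Token 6: literal('F'). Output: "MFFMNF"
Token 7: literal('Y'). Output: "MFFMNFY"
Token 8: literal('Q'). Output: "MFFMNFYQ"
Token 9: literal('K'). Output: "MFFMNFYQK"
Token 10: literal('J'). Output: "MFFMNFYQKJ"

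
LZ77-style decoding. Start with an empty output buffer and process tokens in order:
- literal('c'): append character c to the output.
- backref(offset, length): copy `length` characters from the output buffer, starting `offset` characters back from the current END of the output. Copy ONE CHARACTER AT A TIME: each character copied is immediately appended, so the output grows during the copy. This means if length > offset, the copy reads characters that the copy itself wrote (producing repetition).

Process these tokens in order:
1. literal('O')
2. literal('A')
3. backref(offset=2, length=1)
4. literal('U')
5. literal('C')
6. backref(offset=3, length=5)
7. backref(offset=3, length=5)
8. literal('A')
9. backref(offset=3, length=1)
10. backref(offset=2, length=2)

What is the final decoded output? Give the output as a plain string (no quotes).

Token 1: literal('O'). Output: "O"
Token 2: literal('A'). Output: "OA"
Token 3: backref(off=2, len=1). Copied 'O' from pos 0. Output: "OAO"
Token 4: literal('U'). Output: "OAOU"
Token 5: literal('C'). Output: "OAOUC"
Token 6: backref(off=3, len=5) (overlapping!). Copied 'OUCOU' from pos 2. Output: "OAOUCOUCOU"
Token 7: backref(off=3, len=5) (overlapping!). Copied 'COUCO' from pos 7. Output: "OAOUCOUCOUCOUCO"
Token 8: literal('A'). Output: "OAOUCOUCOUCOUCOA"
Token 9: backref(off=3, len=1). Copied 'C' from pos 13. Output: "OAOUCOUCOUCOUCOAC"
Token 10: backref(off=2, len=2). Copied 'AC' from pos 15. Output: "OAOUCOUCOUCOUCOACAC"

Answer: OAOUCOUCOUCOUCOACAC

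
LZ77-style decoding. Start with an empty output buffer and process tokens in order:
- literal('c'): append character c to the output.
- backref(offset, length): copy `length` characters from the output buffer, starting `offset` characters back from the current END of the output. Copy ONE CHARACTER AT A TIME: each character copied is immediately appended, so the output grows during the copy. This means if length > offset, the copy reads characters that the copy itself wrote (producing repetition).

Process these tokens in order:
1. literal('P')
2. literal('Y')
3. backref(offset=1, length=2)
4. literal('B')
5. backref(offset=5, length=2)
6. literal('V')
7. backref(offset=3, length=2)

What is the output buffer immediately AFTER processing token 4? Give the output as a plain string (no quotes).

Token 1: literal('P'). Output: "P"
Token 2: literal('Y'). Output: "PY"
Token 3: backref(off=1, len=2) (overlapping!). Copied 'YY' from pos 1. Output: "PYYY"
Token 4: literal('B'). Output: "PYYYB"

Answer: PYYYB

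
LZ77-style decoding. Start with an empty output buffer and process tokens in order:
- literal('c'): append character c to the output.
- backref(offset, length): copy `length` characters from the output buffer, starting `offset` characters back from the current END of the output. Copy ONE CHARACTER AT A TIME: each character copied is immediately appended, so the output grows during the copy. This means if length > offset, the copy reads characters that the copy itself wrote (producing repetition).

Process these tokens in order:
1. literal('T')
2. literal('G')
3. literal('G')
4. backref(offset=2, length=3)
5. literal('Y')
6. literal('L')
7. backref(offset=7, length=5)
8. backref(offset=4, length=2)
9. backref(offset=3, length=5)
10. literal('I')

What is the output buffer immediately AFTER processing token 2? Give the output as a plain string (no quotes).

Token 1: literal('T'). Output: "T"
Token 2: literal('G'). Output: "TG"

Answer: TG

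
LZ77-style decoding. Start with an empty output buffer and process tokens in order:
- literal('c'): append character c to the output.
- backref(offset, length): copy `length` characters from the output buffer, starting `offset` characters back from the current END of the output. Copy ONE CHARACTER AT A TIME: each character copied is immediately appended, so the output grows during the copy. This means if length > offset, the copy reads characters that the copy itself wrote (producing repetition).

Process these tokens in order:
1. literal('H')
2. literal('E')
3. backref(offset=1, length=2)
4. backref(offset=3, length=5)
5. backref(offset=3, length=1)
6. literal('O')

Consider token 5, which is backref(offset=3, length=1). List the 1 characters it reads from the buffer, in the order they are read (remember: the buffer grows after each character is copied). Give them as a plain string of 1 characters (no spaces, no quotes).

Token 1: literal('H'). Output: "H"
Token 2: literal('E'). Output: "HE"
Token 3: backref(off=1, len=2) (overlapping!). Copied 'EE' from pos 1. Output: "HEEE"
Token 4: backref(off=3, len=5) (overlapping!). Copied 'EEEEE' from pos 1. Output: "HEEEEEEEE"
Token 5: backref(off=3, len=1). Buffer before: "HEEEEEEEE" (len 9)
  byte 1: read out[6]='E', append. Buffer now: "HEEEEEEEEE"

Answer: E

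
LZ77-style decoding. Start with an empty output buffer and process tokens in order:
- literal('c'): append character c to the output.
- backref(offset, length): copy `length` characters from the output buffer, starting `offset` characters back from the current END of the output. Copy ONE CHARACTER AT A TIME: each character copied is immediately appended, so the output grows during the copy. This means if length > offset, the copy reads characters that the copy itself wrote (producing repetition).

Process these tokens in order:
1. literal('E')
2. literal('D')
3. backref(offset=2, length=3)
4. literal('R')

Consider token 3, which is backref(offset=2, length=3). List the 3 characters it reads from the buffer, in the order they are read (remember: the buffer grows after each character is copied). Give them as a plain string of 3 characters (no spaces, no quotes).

Answer: EDE

Derivation:
Token 1: literal('E'). Output: "E"
Token 2: literal('D'). Output: "ED"
Token 3: backref(off=2, len=3). Buffer before: "ED" (len 2)
  byte 1: read out[0]='E', append. Buffer now: "EDE"
  byte 2: read out[1]='D', append. Buffer now: "EDED"
  byte 3: read out[2]='E', append. Buffer now: "EDEDE"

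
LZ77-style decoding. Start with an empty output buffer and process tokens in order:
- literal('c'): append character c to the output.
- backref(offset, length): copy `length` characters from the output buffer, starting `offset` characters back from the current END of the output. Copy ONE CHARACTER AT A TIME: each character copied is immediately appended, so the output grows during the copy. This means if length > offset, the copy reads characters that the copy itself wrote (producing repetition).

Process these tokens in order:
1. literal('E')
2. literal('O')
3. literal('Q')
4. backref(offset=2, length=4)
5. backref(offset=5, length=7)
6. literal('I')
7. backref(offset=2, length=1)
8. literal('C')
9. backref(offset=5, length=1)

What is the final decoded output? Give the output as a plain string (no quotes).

Answer: EOQOQOQQOQOQQOIOCQ

Derivation:
Token 1: literal('E'). Output: "E"
Token 2: literal('O'). Output: "EO"
Token 3: literal('Q'). Output: "EOQ"
Token 4: backref(off=2, len=4) (overlapping!). Copied 'OQOQ' from pos 1. Output: "EOQOQOQ"
Token 5: backref(off=5, len=7) (overlapping!). Copied 'QOQOQQO' from pos 2. Output: "EOQOQOQQOQOQQO"
Token 6: literal('I'). Output: "EOQOQOQQOQOQQOI"
Token 7: backref(off=2, len=1). Copied 'O' from pos 13. Output: "EOQOQOQQOQOQQOIO"
Token 8: literal('C'). Output: "EOQOQOQQOQOQQOIOC"
Token 9: backref(off=5, len=1). Copied 'Q' from pos 12. Output: "EOQOQOQQOQOQQOIOCQ"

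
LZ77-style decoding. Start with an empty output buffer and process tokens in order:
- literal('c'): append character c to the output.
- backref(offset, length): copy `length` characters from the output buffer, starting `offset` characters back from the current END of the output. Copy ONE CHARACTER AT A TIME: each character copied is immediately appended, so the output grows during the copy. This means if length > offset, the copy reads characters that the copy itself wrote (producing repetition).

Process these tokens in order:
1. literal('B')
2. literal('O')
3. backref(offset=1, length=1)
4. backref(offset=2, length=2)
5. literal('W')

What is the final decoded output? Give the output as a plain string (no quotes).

Token 1: literal('B'). Output: "B"
Token 2: literal('O'). Output: "BO"
Token 3: backref(off=1, len=1). Copied 'O' from pos 1. Output: "BOO"
Token 4: backref(off=2, len=2). Copied 'OO' from pos 1. Output: "BOOOO"
Token 5: literal('W'). Output: "BOOOOW"

Answer: BOOOOW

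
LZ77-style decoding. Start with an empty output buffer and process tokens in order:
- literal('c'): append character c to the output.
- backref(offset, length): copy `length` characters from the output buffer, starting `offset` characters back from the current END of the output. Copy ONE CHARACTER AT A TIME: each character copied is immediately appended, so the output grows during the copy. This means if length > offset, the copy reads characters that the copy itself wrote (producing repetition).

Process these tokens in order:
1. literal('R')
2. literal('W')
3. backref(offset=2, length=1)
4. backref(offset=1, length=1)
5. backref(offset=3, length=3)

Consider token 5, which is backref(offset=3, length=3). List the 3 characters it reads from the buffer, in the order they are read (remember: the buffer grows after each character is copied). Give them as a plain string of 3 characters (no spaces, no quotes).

Answer: WRR

Derivation:
Token 1: literal('R'). Output: "R"
Token 2: literal('W'). Output: "RW"
Token 3: backref(off=2, len=1). Copied 'R' from pos 0. Output: "RWR"
Token 4: backref(off=1, len=1). Copied 'R' from pos 2. Output: "RWRR"
Token 5: backref(off=3, len=3). Buffer before: "RWRR" (len 4)
  byte 1: read out[1]='W', append. Buffer now: "RWRRW"
  byte 2: read out[2]='R', append. Buffer now: "RWRRWR"
  byte 3: read out[3]='R', append. Buffer now: "RWRRWRR"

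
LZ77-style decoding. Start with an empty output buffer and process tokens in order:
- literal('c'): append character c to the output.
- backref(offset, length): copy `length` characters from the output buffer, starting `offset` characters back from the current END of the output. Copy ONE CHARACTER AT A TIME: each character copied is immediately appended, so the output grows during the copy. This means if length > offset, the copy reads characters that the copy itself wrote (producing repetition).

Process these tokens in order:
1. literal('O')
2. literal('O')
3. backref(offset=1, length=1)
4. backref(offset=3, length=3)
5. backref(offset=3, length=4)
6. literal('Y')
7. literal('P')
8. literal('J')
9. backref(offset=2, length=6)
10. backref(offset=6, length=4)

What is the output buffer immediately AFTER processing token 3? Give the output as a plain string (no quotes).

Token 1: literal('O'). Output: "O"
Token 2: literal('O'). Output: "OO"
Token 3: backref(off=1, len=1). Copied 'O' from pos 1. Output: "OOO"

Answer: OOO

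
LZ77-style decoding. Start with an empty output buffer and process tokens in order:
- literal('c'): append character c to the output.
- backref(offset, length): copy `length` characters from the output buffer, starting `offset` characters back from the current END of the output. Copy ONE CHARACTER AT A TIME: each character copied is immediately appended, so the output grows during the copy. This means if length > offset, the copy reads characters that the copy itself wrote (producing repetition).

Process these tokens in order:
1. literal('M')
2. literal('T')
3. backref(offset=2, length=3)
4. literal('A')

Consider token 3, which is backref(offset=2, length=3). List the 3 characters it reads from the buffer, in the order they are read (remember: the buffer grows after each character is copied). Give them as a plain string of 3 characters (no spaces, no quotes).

Answer: MTM

Derivation:
Token 1: literal('M'). Output: "M"
Token 2: literal('T'). Output: "MT"
Token 3: backref(off=2, len=3). Buffer before: "MT" (len 2)
  byte 1: read out[0]='M', append. Buffer now: "MTM"
  byte 2: read out[1]='T', append. Buffer now: "MTMT"
  byte 3: read out[2]='M', append. Buffer now: "MTMTM"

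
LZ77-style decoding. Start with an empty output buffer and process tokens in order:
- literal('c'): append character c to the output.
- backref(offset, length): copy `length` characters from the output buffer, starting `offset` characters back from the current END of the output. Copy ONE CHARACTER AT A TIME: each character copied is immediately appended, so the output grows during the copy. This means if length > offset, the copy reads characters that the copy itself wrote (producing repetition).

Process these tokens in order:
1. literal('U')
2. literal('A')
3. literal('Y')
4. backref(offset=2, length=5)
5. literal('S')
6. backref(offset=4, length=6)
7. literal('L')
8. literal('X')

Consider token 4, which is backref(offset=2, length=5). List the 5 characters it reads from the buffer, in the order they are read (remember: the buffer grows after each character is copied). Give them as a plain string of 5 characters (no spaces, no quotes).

Token 1: literal('U'). Output: "U"
Token 2: literal('A'). Output: "UA"
Token 3: literal('Y'). Output: "UAY"
Token 4: backref(off=2, len=5). Buffer before: "UAY" (len 3)
  byte 1: read out[1]='A', append. Buffer now: "UAYA"
  byte 2: read out[2]='Y', append. Buffer now: "UAYAY"
  byte 3: read out[3]='A', append. Buffer now: "UAYAYA"
  byte 4: read out[4]='Y', append. Buffer now: "UAYAYAY"
  byte 5: read out[5]='A', append. Buffer now: "UAYAYAYA"

Answer: AYAYA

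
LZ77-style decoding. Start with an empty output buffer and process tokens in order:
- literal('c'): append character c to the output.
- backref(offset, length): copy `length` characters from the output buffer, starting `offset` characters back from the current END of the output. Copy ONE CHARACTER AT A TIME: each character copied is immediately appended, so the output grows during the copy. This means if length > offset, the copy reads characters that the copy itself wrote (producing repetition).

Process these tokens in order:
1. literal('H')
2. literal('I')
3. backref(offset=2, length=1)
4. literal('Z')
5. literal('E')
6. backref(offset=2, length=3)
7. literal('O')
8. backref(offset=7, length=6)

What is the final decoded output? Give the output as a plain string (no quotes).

Answer: HIHZEZEZOHZEZEZ

Derivation:
Token 1: literal('H'). Output: "H"
Token 2: literal('I'). Output: "HI"
Token 3: backref(off=2, len=1). Copied 'H' from pos 0. Output: "HIH"
Token 4: literal('Z'). Output: "HIHZ"
Token 5: literal('E'). Output: "HIHZE"
Token 6: backref(off=2, len=3) (overlapping!). Copied 'ZEZ' from pos 3. Output: "HIHZEZEZ"
Token 7: literal('O'). Output: "HIHZEZEZO"
Token 8: backref(off=7, len=6). Copied 'HZEZEZ' from pos 2. Output: "HIHZEZEZOHZEZEZ"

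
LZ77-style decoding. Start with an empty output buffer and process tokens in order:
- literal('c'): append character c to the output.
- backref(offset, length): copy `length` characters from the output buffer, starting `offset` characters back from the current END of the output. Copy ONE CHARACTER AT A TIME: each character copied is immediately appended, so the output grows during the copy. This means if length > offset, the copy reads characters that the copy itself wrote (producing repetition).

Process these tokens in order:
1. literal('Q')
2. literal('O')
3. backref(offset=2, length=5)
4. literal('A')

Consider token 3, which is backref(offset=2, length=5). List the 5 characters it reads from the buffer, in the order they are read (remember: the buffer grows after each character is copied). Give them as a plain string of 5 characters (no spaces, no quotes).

Answer: QOQOQ

Derivation:
Token 1: literal('Q'). Output: "Q"
Token 2: literal('O'). Output: "QO"
Token 3: backref(off=2, len=5). Buffer before: "QO" (len 2)
  byte 1: read out[0]='Q', append. Buffer now: "QOQ"
  byte 2: read out[1]='O', append. Buffer now: "QOQO"
  byte 3: read out[2]='Q', append. Buffer now: "QOQOQ"
  byte 4: read out[3]='O', append. Buffer now: "QOQOQO"
  byte 5: read out[4]='Q', append. Buffer now: "QOQOQOQ"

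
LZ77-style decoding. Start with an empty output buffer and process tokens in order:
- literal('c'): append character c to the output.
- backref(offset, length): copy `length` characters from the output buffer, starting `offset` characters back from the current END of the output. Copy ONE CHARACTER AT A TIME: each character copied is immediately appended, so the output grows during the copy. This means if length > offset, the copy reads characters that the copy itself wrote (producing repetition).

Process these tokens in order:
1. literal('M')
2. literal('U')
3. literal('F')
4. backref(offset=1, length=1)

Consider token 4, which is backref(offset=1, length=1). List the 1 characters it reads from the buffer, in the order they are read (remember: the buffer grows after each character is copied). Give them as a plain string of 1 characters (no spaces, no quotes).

Answer: F

Derivation:
Token 1: literal('M'). Output: "M"
Token 2: literal('U'). Output: "MU"
Token 3: literal('F'). Output: "MUF"
Token 4: backref(off=1, len=1). Buffer before: "MUF" (len 3)
  byte 1: read out[2]='F', append. Buffer now: "MUFF"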